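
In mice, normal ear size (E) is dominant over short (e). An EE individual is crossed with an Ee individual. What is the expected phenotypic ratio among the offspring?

Punnett square for EE × Ee:
Offspring genotypes: 2 EE, 2 Ee
normal: 4, short: 0
Ratio: all normal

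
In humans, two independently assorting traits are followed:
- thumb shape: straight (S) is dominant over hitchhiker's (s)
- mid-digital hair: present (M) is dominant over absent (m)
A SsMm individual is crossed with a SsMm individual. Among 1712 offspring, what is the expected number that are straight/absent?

Dihybrid cross SsMm × SsMm — consider each gene separately:
thumb shape: Ss × Ss → 1 SS, 2 Ss, 1 ss → 3 S_ : 1 ss (out of 4)
mid-digital hair: Mm × Mm → 1 MM, 2 Mm, 1 mm → 3 M_ : 1 mm (out of 4)
Combine (counts out of 4 × 4 = 16): straight/present (S_M_) = 3×3 = 9; straight/absent (S_mm) = 3×1 = 3; hitchhiker's/present (ssM_) = 1×3 = 3; hitchhiker's/absent (ssmm) = 1×1 = 1
Phenotype counts (out of 16): 9 straight/present, 3 straight/absent, 3 hitchhiker's/present, 1 hitchhiker's/absent
straight/absent: 3 out of 16 → fraction 3/16
Expected count = 3/16 × 1712 = 321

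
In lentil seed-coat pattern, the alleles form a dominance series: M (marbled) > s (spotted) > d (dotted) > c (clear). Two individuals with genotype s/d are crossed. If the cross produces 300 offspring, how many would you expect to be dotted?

Cross: s/d × s/d
Allele dominance: M > s > d > c
Offspring genotypes: 1 s/s, 2 s/d, 1 d/d
Phenotype counts: 3 spotted, 1 dotted
dotted: 1 out of 4 → fraction 1/4
Expected count = 1/4 × 300 = 75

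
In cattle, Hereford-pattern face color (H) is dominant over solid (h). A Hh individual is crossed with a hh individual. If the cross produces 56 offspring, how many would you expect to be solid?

Punnett square for Hh × hh:
Offspring genotypes: 2 Hh, 2 hh
Hereford-pattern: 2, solid: 2
solid: 2 out of 4 → fraction 1/2
Expected count = 1/2 × 56 = 28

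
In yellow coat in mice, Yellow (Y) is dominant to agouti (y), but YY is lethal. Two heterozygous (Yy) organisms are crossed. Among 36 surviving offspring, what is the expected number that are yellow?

Cross: Yy × Yy
Punnett square offspring (before lethality): 1 YY, 2 Yy, 1 yy
The YY genotype is lethal (embryos die); surviving offspring: 2 Yy, 1 yy
yellow: 2 out of 3 → fraction 2/3
Expected count = 2/3 × 36 = 24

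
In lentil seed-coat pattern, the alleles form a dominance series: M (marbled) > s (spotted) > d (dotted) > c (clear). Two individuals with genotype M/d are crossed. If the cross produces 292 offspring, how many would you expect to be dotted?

Cross: M/d × M/d
Allele dominance: M > s > d > c
Offspring genotypes: 1 M/M, 2 M/d, 1 d/d
Phenotype counts: 3 marbled, 1 dotted
dotted: 1 out of 4 → fraction 1/4
Expected count = 1/4 × 292 = 73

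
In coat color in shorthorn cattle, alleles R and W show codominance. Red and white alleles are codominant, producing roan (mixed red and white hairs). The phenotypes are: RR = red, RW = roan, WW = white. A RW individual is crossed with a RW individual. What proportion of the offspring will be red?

Punnett square for RW × RW:
Offspring genotypes: 1 RR, 2 RW, 1 WW
Phenotype counts: 1 red, 2 roan, 1 white
red: 1 out of 4
Probability: 1/4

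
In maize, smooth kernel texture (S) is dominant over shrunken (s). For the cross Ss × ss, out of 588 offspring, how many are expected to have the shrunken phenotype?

Punnett square for Ss × ss:
Offspring genotypes: 2 Ss, 2 ss
Total offspring: 4
Count with target: 2
Probability: 2/4 = 1/2
Expected count = 1/2 × 588 = 294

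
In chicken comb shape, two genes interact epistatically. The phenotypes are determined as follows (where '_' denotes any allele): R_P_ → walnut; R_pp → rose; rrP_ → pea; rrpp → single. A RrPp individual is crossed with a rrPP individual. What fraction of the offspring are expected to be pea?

Cross: RrPp × rrPP — consider each gene separately:
R gene: Rr × rr → 2 Rr, 2 rr → 2 R_ : 2 rr (out of 4)
P gene: Pp × PP → 2 PP, 2 Pp → 4 P_ (out of 4)
Genotype classes (out of 4 × 4 = 16): R_P_ = 2×4 = 8; rrP_ = 2×4 = 8
Apply the phenotype rules: R_P_ (8) → walnut; rrP_ (8) → pea
Phenotype counts (out of 16): 8 walnut, 8 pea
pea: 8 out of 16
Probability: 8/16 = 1/2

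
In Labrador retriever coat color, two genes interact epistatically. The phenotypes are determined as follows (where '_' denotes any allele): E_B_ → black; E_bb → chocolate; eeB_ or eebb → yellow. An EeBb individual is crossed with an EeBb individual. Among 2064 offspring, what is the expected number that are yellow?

Cross: EeBb × EeBb — consider each gene separately:
E gene: Ee × Ee → 1 EE, 2 Ee, 1 ee → 3 E_ : 1 ee (out of 4)
B gene: Bb × Bb → 1 BB, 2 Bb, 1 bb → 3 B_ : 1 bb (out of 4)
Genotype classes (out of 4 × 4 = 16): E_B_ = 3×3 = 9; E_bb = 3×1 = 3; eeB_ = 1×3 = 3; eebb = 1×1 = 1
Apply the phenotype rules: E_B_ (9) → black; E_bb (3) → chocolate; eeB_ (3) + eebb (1) → yellow
Phenotype counts (out of 16): 9 black, 3 chocolate, 4 yellow
yellow: 4 out of 16 → fraction 1/4
Expected count = 1/4 × 2064 = 516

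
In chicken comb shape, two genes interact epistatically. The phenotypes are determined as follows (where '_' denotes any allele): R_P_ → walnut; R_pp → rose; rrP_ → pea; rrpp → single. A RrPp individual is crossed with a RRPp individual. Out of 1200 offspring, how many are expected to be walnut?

Cross: RrPp × RRPp — consider each gene separately:
R gene: Rr × RR → 2 RR, 2 Rr → 4 R_ (out of 4)
P gene: Pp × Pp → 1 PP, 2 Pp, 1 pp → 3 P_ : 1 pp (out of 4)
Genotype classes (out of 4 × 4 = 16): R_P_ = 4×3 = 12; R_pp = 4×1 = 4
Apply the phenotype rules: R_P_ (12) → walnut; R_pp (4) → rose
Phenotype counts (out of 16): 12 walnut, 4 rose
walnut: 12 out of 16 → fraction 3/4
Expected count = 3/4 × 1200 = 900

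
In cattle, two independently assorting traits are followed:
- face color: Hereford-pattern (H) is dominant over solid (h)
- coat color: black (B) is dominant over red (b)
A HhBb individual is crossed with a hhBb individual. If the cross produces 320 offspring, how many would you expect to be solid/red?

Dihybrid cross HhBb × hhBb — consider each gene separately:
face color: Hh × hh → 2 Hh, 2 hh → 2 H_ : 2 hh (out of 4)
coat color: Bb × Bb → 1 BB, 2 Bb, 1 bb → 3 B_ : 1 bb (out of 4)
Combine (counts out of 4 × 4 = 16): Hereford-pattern/black (H_B_) = 2×3 = 6; Hereford-pattern/red (H_bb) = 2×1 = 2; solid/black (hhB_) = 2×3 = 6; solid/red (hhbb) = 2×1 = 2
Phenotype counts (out of 16): 6 Hereford-pattern/black, 2 Hereford-pattern/red, 6 solid/black, 2 solid/red
solid/red: 2 out of 16 → fraction 1/8
Expected count = 1/8 × 320 = 40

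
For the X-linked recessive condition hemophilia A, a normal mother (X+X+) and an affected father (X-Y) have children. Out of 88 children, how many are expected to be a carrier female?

Cross: X+X+ × X-Y
Offspring: 2 X+X-, 2 X+Y
Probability of a carrier female: 2/4 = 1/2
Expected count = 1/2 × 88 = 44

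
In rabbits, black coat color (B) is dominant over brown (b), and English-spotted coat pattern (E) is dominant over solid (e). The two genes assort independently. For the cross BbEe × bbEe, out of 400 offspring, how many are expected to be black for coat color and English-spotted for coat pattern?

Dihybrid cross BbEe × bbEe — consider each gene separately:
coat color: Bb × bb → 2 Bb, 2 bb → 2 B_ : 2 bb (out of 4)
coat pattern: Ee × Ee → 1 EE, 2 Ee, 1 ee → 3 E_ : 1 ee (out of 4)
Looking for: black (B_) and English-spotted (E_)
P(black) = 2/4, P(English-spotted) = 3/4
P(both) = 2/4 × 3/4 = 6/16 = 3/8
Expected count = 3/8 × 400 = 150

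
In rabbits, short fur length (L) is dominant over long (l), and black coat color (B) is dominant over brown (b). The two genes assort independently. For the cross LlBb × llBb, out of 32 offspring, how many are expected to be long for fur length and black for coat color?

Dihybrid cross LlBb × llBb — consider each gene separately:
fur length: Ll × ll → 2 Ll, 2 ll → 2 L_ : 2 ll (out of 4)
coat color: Bb × Bb → 1 BB, 2 Bb, 1 bb → 3 B_ : 1 bb (out of 4)
Looking for: long (ll) and black (B_)
P(long) = 2/4, P(black) = 3/4
P(both) = 2/4 × 3/4 = 6/16 = 3/8
Expected count = 3/8 × 32 = 12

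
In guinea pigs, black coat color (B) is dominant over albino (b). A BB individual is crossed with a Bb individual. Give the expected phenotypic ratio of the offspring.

Punnett square for BB × Bb:
Offspring genotypes: 2 BB, 2 Bb
black: 4, albino: 0
Ratio: all black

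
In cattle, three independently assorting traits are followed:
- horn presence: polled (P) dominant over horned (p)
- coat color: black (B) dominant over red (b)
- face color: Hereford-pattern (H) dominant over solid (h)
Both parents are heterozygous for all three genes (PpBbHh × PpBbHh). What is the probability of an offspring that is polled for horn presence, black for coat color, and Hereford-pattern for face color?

Trihybrid cross: PpBbHh × PpBbHh
Each trait segregates independently with a 3:1 phenotypic ratio, so each gene contributes 3/4 (dominant) or 1/4 (recessive).
Target: polled (horn presence), black (coat color), Hereford-pattern (face color)
Probability = product of independent per-trait probabilities
= 3/4 × 3/4 × 3/4 = 27/64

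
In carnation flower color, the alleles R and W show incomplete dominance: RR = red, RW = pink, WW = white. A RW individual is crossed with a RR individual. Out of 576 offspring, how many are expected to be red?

Punnett square for RW × RR:
Offspring genotypes: 2 RR, 2 RW
Phenotype counts: 2 red, 2 pink
red: 2 out of 4 → fraction 1/2
Expected count = 1/2 × 576 = 288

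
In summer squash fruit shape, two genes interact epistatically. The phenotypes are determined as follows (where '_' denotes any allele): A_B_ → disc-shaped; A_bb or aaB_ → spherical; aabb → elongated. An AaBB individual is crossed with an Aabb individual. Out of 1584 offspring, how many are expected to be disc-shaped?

Cross: AaBB × Aabb — consider each gene separately:
A gene: Aa × Aa → 1 AA, 2 Aa, 1 aa → 3 A_ : 1 aa (out of 4)
B gene: BB × bb → 4 Bb → 4 B_ (out of 4)
Genotype classes (out of 4 × 4 = 16): A_B_ = 3×4 = 12; aaB_ = 1×4 = 4
Apply the phenotype rules: A_B_ (12) → disc-shaped; aaB_ (4) → spherical
Phenotype counts (out of 16): 12 disc-shaped, 4 spherical
disc-shaped: 12 out of 16 → fraction 3/4
Expected count = 3/4 × 1584 = 1188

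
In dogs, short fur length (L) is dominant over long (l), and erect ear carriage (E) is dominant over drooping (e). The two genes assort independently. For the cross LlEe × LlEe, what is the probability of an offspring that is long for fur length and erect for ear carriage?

Dihybrid cross LlEe × LlEe — consider each gene separately:
fur length: Ll × Ll → 1 LL, 2 Ll, 1 ll → 3 L_ : 1 ll (out of 4)
ear carriage: Ee × Ee → 1 EE, 2 Ee, 1 ee → 3 E_ : 1 ee (out of 4)
Looking for: long (ll) and erect (E_)
P(long) = 1/4, P(erect) = 3/4
P(both) = 1/4 × 3/4 = 3/16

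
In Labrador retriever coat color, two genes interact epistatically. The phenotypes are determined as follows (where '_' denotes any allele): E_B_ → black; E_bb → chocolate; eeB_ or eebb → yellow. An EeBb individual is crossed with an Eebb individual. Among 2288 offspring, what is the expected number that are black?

Cross: EeBb × Eebb — consider each gene separately:
E gene: Ee × Ee → 1 EE, 2 Ee, 1 ee → 3 E_ : 1 ee (out of 4)
B gene: Bb × bb → 2 Bb, 2 bb → 2 B_ : 2 bb (out of 4)
Genotype classes (out of 4 × 4 = 16): E_B_ = 3×2 = 6; E_bb = 3×2 = 6; eeB_ = 1×2 = 2; eebb = 1×2 = 2
Apply the phenotype rules: E_B_ (6) → black; E_bb (6) → chocolate; eeB_ (2) + eebb (2) → yellow
Phenotype counts (out of 16): 6 black, 6 chocolate, 4 yellow
black: 6 out of 16 → fraction 3/8
Expected count = 3/8 × 2288 = 858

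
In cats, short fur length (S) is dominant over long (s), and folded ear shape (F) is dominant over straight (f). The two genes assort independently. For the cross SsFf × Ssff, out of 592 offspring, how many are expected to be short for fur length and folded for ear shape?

Dihybrid cross SsFf × Ssff — consider each gene separately:
fur length: Ss × Ss → 1 SS, 2 Ss, 1 ss → 3 S_ : 1 ss (out of 4)
ear shape: Ff × ff → 2 Ff, 2 ff → 2 F_ : 2 ff (out of 4)
Looking for: short (S_) and folded (F_)
P(short) = 3/4, P(folded) = 2/4
P(both) = 3/4 × 2/4 = 6/16 = 3/8
Expected count = 3/8 × 592 = 222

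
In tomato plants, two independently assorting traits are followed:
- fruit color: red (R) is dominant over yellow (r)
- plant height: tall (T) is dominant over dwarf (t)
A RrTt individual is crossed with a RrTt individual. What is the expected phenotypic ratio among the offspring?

Dihybrid cross RrTt × RrTt — consider each gene separately:
fruit color: Rr × Rr → 1 RR, 2 Rr, 1 rr → 3 R_ : 1 rr (out of 4)
plant height: Tt × Tt → 1 TT, 2 Tt, 1 tt → 3 T_ : 1 tt (out of 4)
Combine (counts out of 4 × 4 = 16): red/tall (R_T_) = 3×3 = 9; red/dwarf (R_tt) = 3×1 = 3; yellow/tall (rrT_) = 1×3 = 3; yellow/dwarf (rrtt) = 1×1 = 1
Phenotype counts (out of 16): 9 red/tall, 3 red/dwarf, 3 yellow/tall, 1 yellow/dwarf
Ratio: 9 red/tall : 3 red/dwarf : 3 yellow/tall : 1 yellow/dwarf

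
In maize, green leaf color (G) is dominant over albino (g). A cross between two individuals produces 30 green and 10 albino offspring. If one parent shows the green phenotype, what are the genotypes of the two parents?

Observed offspring: 30 green, 10 albino
The observed ratio simplifies to 3:1. Albino (gg) offspring appear, so each parent must contribute one g allele. The parent stated to show green carries G, so it is Gg. The other parent is then either Gg or gg: Gg × gg would give a 1:1 split, whereas Gg × Gg gives 3:1 — matching the data. So both parents are heterozygous (Gg × Gg).
Parent genotypes: Gg × Gg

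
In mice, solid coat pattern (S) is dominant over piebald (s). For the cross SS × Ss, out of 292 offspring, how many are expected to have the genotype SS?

Punnett square for SS × Ss:
Offspring genotypes: 2 SS, 2 Ss
Total offspring: 4
Count with target: 2
Probability: 2/4 = 1/2
Expected count = 1/2 × 292 = 146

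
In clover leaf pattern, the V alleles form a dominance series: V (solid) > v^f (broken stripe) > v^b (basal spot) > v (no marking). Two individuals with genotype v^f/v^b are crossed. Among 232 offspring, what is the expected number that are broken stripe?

Cross: v^f/v^b × v^f/v^b
Allele dominance: V > v^f > v^b > v
Offspring genotypes: 1 v^f/v^f, 2 v^f/v^b, 1 v^b/v^b
Phenotype counts: 3 broken stripe, 1 basal spot
broken stripe: 3 out of 4 → fraction 3/4
Expected count = 3/4 × 232 = 174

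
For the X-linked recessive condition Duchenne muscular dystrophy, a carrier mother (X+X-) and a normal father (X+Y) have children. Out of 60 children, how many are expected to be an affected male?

Cross: X+X- × X+Y
Offspring: 1 X+X+, 1 X+Y, 1 X+X-, 1 X-Y
Probability of an affected male: 1/4
Expected count = 1/4 × 60 = 15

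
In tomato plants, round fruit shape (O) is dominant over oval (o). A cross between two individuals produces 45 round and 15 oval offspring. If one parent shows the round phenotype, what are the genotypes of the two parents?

Observed offspring: 45 round, 15 oval
The observed ratio simplifies to 3:1. Oval (oo) offspring appear, so each parent must contribute one o allele. The parent stated to show round carries O, so it is Oo. The other parent is then either Oo or oo: Oo × oo would give a 1:1 split, whereas Oo × Oo gives 3:1 — matching the data. So both parents are heterozygous (Oo × Oo).
Parent genotypes: Oo × Oo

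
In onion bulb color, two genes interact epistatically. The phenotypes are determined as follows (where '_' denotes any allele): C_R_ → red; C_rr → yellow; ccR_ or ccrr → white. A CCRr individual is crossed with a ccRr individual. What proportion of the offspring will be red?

Cross: CCRr × ccRr — consider each gene separately:
C gene: CC × cc → 4 Cc → 4 C_ (out of 4)
R gene: Rr × Rr → 1 RR, 2 Rr, 1 rr → 3 R_ : 1 rr (out of 4)
Genotype classes (out of 4 × 4 = 16): C_R_ = 4×3 = 12; C_rr = 4×1 = 4
Apply the phenotype rules: C_R_ (12) → red; C_rr (4) → yellow
Phenotype counts (out of 16): 12 red, 4 yellow
red: 12 out of 16
Probability: 12/16 = 3/4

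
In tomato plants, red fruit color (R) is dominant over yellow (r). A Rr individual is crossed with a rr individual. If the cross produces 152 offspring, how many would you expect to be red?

Punnett square for Rr × rr:
Offspring genotypes: 2 Rr, 2 rr
red: 2, yellow: 2
red: 2 out of 4 → fraction 1/2
Expected count = 1/2 × 152 = 76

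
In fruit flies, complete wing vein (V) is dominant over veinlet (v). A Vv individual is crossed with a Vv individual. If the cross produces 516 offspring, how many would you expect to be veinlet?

Punnett square for Vv × Vv:
Offspring genotypes: 1 VV, 2 Vv, 1 vv
complete: 3, veinlet: 1
veinlet: 1 out of 4 → fraction 1/4
Expected count = 1/4 × 516 = 129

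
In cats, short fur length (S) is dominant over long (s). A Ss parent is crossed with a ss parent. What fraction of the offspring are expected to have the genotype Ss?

Punnett square for Ss × ss:
Offspring genotypes: 2 Ss, 2 ss
Total offspring: 4
Count with target: 2
Probability: 2/4 = 1/2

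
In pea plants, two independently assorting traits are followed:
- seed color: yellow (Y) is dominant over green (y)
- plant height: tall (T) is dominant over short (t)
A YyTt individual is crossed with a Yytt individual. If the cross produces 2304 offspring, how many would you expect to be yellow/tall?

Dihybrid cross YyTt × Yytt — consider each gene separately:
seed color: Yy × Yy → 1 YY, 2 Yy, 1 yy → 3 Y_ : 1 yy (out of 4)
plant height: Tt × tt → 2 Tt, 2 tt → 2 T_ : 2 tt (out of 4)
Combine (counts out of 4 × 4 = 16): yellow/tall (Y_T_) = 3×2 = 6; yellow/short (Y_tt) = 3×2 = 6; green/tall (yyT_) = 1×2 = 2; green/short (yytt) = 1×2 = 2
Phenotype counts (out of 16): 6 yellow/tall, 6 yellow/short, 2 green/tall, 2 green/short
yellow/tall: 6 out of 16 → fraction 3/8
Expected count = 3/8 × 2304 = 864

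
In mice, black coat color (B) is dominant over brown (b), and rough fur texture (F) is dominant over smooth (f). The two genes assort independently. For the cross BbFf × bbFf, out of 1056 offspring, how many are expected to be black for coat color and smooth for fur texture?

Dihybrid cross BbFf × bbFf — consider each gene separately:
coat color: Bb × bb → 2 Bb, 2 bb → 2 B_ : 2 bb (out of 4)
fur texture: Ff × Ff → 1 FF, 2 Ff, 1 ff → 3 F_ : 1 ff (out of 4)
Looking for: black (B_) and smooth (ff)
P(black) = 2/4, P(smooth) = 1/4
P(both) = 2/4 × 1/4 = 2/16 = 1/8
Expected count = 1/8 × 1056 = 132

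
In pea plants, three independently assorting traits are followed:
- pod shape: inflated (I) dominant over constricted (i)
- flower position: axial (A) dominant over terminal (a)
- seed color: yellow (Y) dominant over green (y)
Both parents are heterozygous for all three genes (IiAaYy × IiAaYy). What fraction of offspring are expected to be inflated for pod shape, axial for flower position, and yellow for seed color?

Trihybrid cross: IiAaYy × IiAaYy
Each trait segregates independently with a 3:1 phenotypic ratio, so each gene contributes 3/4 (dominant) or 1/4 (recessive).
Target: inflated (pod shape), axial (flower position), yellow (seed color)
Probability = product of independent per-trait probabilities
= 3/4 × 3/4 × 3/4 = 27/64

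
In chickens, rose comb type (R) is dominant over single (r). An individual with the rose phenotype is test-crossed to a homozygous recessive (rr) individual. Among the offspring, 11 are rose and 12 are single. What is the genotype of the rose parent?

Test cross: ? × rr
Offspring: 11 rose, 12 single — approximately 1:1.
A 1:1 ratio in a test cross indicates the unknown parent is heterozygous (Rr).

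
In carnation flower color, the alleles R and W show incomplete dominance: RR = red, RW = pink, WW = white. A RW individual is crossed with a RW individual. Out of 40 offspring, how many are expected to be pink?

Punnett square for RW × RW:
Offspring genotypes: 1 RR, 2 RW, 1 WW
Phenotype counts: 1 red, 2 pink, 1 white
pink: 2 out of 4 → fraction 1/2
Expected count = 1/2 × 40 = 20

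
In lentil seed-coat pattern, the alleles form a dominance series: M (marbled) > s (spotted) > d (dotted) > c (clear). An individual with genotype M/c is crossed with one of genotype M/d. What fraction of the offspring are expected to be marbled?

Cross: M/c × M/d
Allele dominance: M > s > d > c
Offspring genotypes: 1 M/M, 1 M/d, 1 M/c, 1 d/c
Phenotype counts: 3 marbled, 1 dotted
marbled: 3 out of 4
Probability: 3/4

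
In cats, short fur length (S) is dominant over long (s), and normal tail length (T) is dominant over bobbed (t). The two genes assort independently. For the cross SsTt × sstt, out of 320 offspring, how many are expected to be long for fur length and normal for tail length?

Dihybrid cross SsTt × sstt — consider each gene separately:
fur length: Ss × ss → 2 Ss, 2 ss → 2 S_ : 2 ss (out of 4)
tail length: Tt × tt → 2 Tt, 2 tt → 2 T_ : 2 tt (out of 4)
Looking for: long (ss) and normal (T_)
P(long) = 2/4, P(normal) = 2/4
P(both) = 2/4 × 2/4 = 4/16 = 1/4
Expected count = 1/4 × 320 = 80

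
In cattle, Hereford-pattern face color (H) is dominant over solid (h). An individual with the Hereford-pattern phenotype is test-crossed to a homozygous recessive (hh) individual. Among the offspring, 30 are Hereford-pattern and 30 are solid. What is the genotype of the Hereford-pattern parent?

Test cross: ? × hh
Offspring: 30 Hereford-pattern, 30 solid — approximately 1:1.
A 1:1 ratio in a test cross indicates the unknown parent is heterozygous (Hh).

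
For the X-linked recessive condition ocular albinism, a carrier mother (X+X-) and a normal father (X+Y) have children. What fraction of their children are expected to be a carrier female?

Cross: X+X- × X+Y
Offspring: 1 X+X+, 1 X+Y, 1 X+X-, 1 X-Y
Probability of a carrier female: 1/4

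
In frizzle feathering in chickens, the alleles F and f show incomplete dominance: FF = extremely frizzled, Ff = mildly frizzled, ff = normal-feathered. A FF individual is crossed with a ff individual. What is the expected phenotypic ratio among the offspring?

Punnett square for FF × ff:
Offspring genotypes: 4 Ff
Phenotype counts: 4 mildly frizzled
Ratio: all mildly frizzled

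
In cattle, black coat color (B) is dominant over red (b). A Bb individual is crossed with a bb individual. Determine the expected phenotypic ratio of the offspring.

Punnett square for Bb × bb:
Offspring genotypes: 2 Bb, 2 bb
black: 2, red: 2
Ratio: 1:1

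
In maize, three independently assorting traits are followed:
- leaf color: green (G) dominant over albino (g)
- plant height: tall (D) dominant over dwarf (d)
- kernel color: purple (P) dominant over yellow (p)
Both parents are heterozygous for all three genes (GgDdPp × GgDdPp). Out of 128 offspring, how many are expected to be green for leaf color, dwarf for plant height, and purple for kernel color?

Trihybrid cross: GgDdPp × GgDdPp
Each trait segregates independently with a 3:1 phenotypic ratio, so each gene contributes 3/4 (dominant) or 1/4 (recessive).
Target: green (leaf color), dwarf (plant height), purple (kernel color)
Probability = product of independent per-trait probabilities
= 3/4 × 1/4 × 3/4 = 9/64
Expected count = 9/64 × 128 = 18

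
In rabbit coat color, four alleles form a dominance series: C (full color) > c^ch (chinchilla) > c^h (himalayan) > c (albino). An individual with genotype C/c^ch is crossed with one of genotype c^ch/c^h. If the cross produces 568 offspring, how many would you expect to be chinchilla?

Cross: C/c^ch × c^ch/c^h
Allele dominance: C > c^ch > c^h > c
Offspring genotypes: 1 C/c^ch, 1 C/c^h, 1 c^ch/c^ch, 1 c^ch/c^h
Phenotype counts: 2 full color, 2 chinchilla
chinchilla: 2 out of 4 → fraction 1/2
Expected count = 1/2 × 568 = 284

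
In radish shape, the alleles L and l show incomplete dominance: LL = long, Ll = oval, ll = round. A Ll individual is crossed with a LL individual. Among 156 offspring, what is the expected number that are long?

Punnett square for Ll × LL:
Offspring genotypes: 2 LL, 2 Ll
Phenotype counts: 2 long, 2 oval
long: 2 out of 4 → fraction 1/2
Expected count = 1/2 × 156 = 78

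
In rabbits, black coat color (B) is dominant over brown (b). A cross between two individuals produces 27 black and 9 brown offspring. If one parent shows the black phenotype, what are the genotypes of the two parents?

Observed offspring: 27 black, 9 brown
The observed ratio simplifies to 3:1. Brown (bb) offspring appear, so each parent must contribute one b allele. The parent stated to show black carries B, so it is Bb. The other parent is then either Bb or bb: Bb × bb would give a 1:1 split, whereas Bb × Bb gives 3:1 — matching the data. So both parents are heterozygous (Bb × Bb).
Parent genotypes: Bb × Bb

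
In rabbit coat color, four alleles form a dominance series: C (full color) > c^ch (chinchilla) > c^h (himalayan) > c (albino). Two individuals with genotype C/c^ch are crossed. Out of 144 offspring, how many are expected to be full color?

Cross: C/c^ch × C/c^ch
Allele dominance: C > c^ch > c^h > c
Offspring genotypes: 1 C/C, 2 C/c^ch, 1 c^ch/c^ch
Phenotype counts: 3 full color, 1 chinchilla
full color: 3 out of 4 → fraction 3/4
Expected count = 3/4 × 144 = 108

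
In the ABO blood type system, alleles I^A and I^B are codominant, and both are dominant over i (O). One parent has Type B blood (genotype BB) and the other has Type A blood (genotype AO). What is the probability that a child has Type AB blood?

Cross: BB × AO
Possible offspring genotypes: 2 AB, 2 BO
Blood type counts: 2 Type AB, 2 Type B
Probability of Type AB: 2/4 = 1/2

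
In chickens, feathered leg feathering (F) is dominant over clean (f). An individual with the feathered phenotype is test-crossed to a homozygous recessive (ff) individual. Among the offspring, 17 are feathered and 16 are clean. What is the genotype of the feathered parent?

Test cross: ? × ff
Offspring: 17 feathered, 16 clean — approximately 1:1.
A 1:1 ratio in a test cross indicates the unknown parent is heterozygous (Ff).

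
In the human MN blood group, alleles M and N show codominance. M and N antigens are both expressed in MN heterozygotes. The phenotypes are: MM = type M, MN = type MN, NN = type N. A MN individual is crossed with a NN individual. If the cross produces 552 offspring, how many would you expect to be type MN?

Punnett square for MN × NN:
Offspring genotypes: 2 MN, 2 NN
Phenotype counts: 2 type MN, 2 type N
type MN: 2 out of 4 → fraction 1/2
Expected count = 1/2 × 552 = 276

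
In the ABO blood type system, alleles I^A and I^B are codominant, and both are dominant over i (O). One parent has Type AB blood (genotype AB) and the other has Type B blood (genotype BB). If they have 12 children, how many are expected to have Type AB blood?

Cross: AB × BB
Possible offspring genotypes: 2 AB, 2 BB
Blood type counts: 2 Type AB, 2 Type B
Probability of Type AB: 2/4 = 1/2
Expected count = 1/2 × 12 = 6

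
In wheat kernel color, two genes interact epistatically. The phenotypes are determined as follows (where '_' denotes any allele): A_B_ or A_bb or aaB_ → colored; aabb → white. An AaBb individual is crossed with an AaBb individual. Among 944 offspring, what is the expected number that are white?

Cross: AaBb × AaBb — consider each gene separately:
A gene: Aa × Aa → 1 AA, 2 Aa, 1 aa → 3 A_ : 1 aa (out of 4)
B gene: Bb × Bb → 1 BB, 2 Bb, 1 bb → 3 B_ : 1 bb (out of 4)
Genotype classes (out of 4 × 4 = 16): A_B_ = 3×3 = 9; A_bb = 3×1 = 3; aaB_ = 1×3 = 3; aabb = 1×1 = 1
Apply the phenotype rules: A_B_ (9) + A_bb (3) + aaB_ (3) → colored; aabb (1) → white
Phenotype counts (out of 16): 15 colored, 1 white
white: 1 out of 16 → fraction 1/16
Expected count = 1/16 × 944 = 59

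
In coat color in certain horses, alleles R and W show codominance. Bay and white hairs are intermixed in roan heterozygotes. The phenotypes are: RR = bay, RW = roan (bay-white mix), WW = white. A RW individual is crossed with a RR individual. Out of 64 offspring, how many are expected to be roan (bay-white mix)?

Punnett square for RW × RR:
Offspring genotypes: 2 RR, 2 RW
Phenotype counts: 2 bay, 2 roan (bay-white mix)
roan (bay-white mix): 2 out of 4 → fraction 1/2
Expected count = 1/2 × 64 = 32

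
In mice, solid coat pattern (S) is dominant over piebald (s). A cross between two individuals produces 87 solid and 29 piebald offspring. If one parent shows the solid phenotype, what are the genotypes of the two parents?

Observed offspring: 87 solid, 29 piebald
The observed ratio simplifies to 3:1. Piebald (ss) offspring appear, so each parent must contribute one s allele. The parent stated to show solid carries S, so it is Ss. The other parent is then either Ss or ss: Ss × ss would give a 1:1 split, whereas Ss × Ss gives 3:1 — matching the data. So both parents are heterozygous (Ss × Ss).
Parent genotypes: Ss × Ss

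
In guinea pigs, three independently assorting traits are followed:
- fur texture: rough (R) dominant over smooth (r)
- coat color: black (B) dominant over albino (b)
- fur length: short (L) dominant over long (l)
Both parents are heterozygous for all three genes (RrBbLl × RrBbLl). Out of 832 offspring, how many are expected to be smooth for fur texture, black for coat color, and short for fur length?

Trihybrid cross: RrBbLl × RrBbLl
Each trait segregates independently with a 3:1 phenotypic ratio, so each gene contributes 3/4 (dominant) or 1/4 (recessive).
Target: smooth (fur texture), black (coat color), short (fur length)
Probability = product of independent per-trait probabilities
= 1/4 × 3/4 × 3/4 = 9/64
Expected count = 9/64 × 832 = 117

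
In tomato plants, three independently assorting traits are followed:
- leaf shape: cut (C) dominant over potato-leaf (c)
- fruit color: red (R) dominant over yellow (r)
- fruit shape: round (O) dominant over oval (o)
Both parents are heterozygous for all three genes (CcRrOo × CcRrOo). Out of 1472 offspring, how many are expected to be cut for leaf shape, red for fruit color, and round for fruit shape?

Trihybrid cross: CcRrOo × CcRrOo
Each trait segregates independently with a 3:1 phenotypic ratio, so each gene contributes 3/4 (dominant) or 1/4 (recessive).
Target: cut (leaf shape), red (fruit color), round (fruit shape)
Probability = product of independent per-trait probabilities
= 3/4 × 3/4 × 3/4 = 27/64
Expected count = 27/64 × 1472 = 621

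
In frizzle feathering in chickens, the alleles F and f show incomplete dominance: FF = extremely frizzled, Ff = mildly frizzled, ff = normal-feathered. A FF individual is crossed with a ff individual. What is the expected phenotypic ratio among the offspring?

Punnett square for FF × ff:
Offspring genotypes: 4 Ff
Phenotype counts: 4 mildly frizzled
Ratio: all mildly frizzled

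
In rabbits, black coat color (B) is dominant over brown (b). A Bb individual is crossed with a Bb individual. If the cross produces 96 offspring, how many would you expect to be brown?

Punnett square for Bb × Bb:
Offspring genotypes: 1 BB, 2 Bb, 1 bb
black: 3, brown: 1
brown: 1 out of 4 → fraction 1/4
Expected count = 1/4 × 96 = 24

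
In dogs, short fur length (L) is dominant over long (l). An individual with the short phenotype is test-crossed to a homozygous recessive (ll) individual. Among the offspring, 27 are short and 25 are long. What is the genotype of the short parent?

Test cross: ? × ll
Offspring: 27 short, 25 long — approximately 1:1.
A 1:1 ratio in a test cross indicates the unknown parent is heterozygous (Ll).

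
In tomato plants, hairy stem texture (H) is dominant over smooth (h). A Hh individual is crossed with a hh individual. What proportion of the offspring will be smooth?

Punnett square for Hh × hh:
Offspring genotypes: 2 Hh, 2 hh
hairy: 2, smooth: 2
smooth: 2 out of 4
Probability: 2/4 = 1/2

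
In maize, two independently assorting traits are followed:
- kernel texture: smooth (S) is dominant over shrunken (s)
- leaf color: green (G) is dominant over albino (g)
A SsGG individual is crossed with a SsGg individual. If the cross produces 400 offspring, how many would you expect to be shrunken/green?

Dihybrid cross SsGG × SsGg — consider each gene separately:
kernel texture: Ss × Ss → 1 SS, 2 Ss, 1 ss → 3 S_ : 1 ss (out of 4)
leaf color: GG × Gg → 2 GG, 2 Gg → 4 G_ (out of 4)
Combine (counts out of 4 × 4 = 16): smooth/green (S_G_) = 3×4 = 12; shrunken/green (ssG_) = 1×4 = 4
Phenotype counts (out of 16): 12 smooth/green, 4 shrunken/green
shrunken/green: 4 out of 16 → fraction 1/4
Expected count = 1/4 × 400 = 100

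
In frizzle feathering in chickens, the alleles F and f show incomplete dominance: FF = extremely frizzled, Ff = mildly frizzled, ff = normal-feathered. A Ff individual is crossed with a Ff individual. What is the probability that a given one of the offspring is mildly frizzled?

Punnett square for Ff × Ff:
Offspring genotypes: 1 FF, 2 Ff, 1 ff
Phenotype counts: 1 extremely frizzled, 2 mildly frizzled, 1 normal-feathered
mildly frizzled: 2 out of 4
Probability: 2/4 = 1/2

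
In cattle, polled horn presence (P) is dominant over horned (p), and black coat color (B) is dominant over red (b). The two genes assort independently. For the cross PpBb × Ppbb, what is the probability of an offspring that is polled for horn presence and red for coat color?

Dihybrid cross PpBb × Ppbb — consider each gene separately:
horn presence: Pp × Pp → 1 PP, 2 Pp, 1 pp → 3 P_ : 1 pp (out of 4)
coat color: Bb × bb → 2 Bb, 2 bb → 2 B_ : 2 bb (out of 4)
Looking for: polled (P_) and red (bb)
P(polled) = 3/4, P(red) = 2/4
P(both) = 3/4 × 2/4 = 6/16 = 3/8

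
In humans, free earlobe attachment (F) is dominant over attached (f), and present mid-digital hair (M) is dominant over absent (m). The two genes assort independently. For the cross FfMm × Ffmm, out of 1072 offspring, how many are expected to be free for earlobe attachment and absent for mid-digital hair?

Dihybrid cross FfMm × Ffmm — consider each gene separately:
earlobe attachment: Ff × Ff → 1 FF, 2 Ff, 1 ff → 3 F_ : 1 ff (out of 4)
mid-digital hair: Mm × mm → 2 Mm, 2 mm → 2 M_ : 2 mm (out of 4)
Looking for: free (F_) and absent (mm)
P(free) = 3/4, P(absent) = 2/4
P(both) = 3/4 × 2/4 = 6/16 = 3/8
Expected count = 3/8 × 1072 = 402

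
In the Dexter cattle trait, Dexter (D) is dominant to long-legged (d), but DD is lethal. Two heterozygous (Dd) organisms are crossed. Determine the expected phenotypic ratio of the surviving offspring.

Cross: Dd × Dd
Punnett square offspring (before lethality): 1 DD, 2 Dd, 1 dd
The DD genotype is lethal (embryos die); surviving offspring: 2 Dd, 1 dd
Ratio: 2 Dexter (short-legged) : 1 long-legged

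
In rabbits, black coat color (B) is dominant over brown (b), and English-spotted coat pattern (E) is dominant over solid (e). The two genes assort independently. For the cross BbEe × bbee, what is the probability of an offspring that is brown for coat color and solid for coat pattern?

Dihybrid cross BbEe × bbee — consider each gene separately:
coat color: Bb × bb → 2 Bb, 2 bb → 2 B_ : 2 bb (out of 4)
coat pattern: Ee × ee → 2 Ee, 2 ee → 2 E_ : 2 ee (out of 4)
Looking for: brown (bb) and solid (ee)
P(brown) = 2/4, P(solid) = 2/4
P(both) = 2/4 × 2/4 = 4/16 = 1/4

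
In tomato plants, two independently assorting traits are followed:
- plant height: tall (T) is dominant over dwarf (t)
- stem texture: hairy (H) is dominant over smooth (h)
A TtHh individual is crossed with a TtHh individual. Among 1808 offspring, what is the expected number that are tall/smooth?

Dihybrid cross TtHh × TtHh — consider each gene separately:
plant height: Tt × Tt → 1 TT, 2 Tt, 1 tt → 3 T_ : 1 tt (out of 4)
stem texture: Hh × Hh → 1 HH, 2 Hh, 1 hh → 3 H_ : 1 hh (out of 4)
Combine (counts out of 4 × 4 = 16): tall/hairy (T_H_) = 3×3 = 9; tall/smooth (T_hh) = 3×1 = 3; dwarf/hairy (ttH_) = 1×3 = 3; dwarf/smooth (tthh) = 1×1 = 1
Phenotype counts (out of 16): 9 tall/hairy, 3 tall/smooth, 3 dwarf/hairy, 1 dwarf/smooth
tall/smooth: 3 out of 16 → fraction 3/16
Expected count = 3/16 × 1808 = 339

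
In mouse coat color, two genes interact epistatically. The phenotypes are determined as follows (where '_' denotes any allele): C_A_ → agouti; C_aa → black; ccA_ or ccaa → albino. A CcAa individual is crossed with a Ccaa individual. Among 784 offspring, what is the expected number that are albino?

Cross: CcAa × Ccaa — consider each gene separately:
C gene: Cc × Cc → 1 CC, 2 Cc, 1 cc → 3 C_ : 1 cc (out of 4)
A gene: Aa × aa → 2 Aa, 2 aa → 2 A_ : 2 aa (out of 4)
Genotype classes (out of 4 × 4 = 16): C_A_ = 3×2 = 6; C_aa = 3×2 = 6; ccA_ = 1×2 = 2; ccaa = 1×2 = 2
Apply the phenotype rules: C_A_ (6) → agouti; C_aa (6) → black; ccA_ (2) + ccaa (2) → albino
Phenotype counts (out of 16): 6 agouti, 6 black, 4 albino
albino: 4 out of 16 → fraction 1/4
Expected count = 1/4 × 784 = 196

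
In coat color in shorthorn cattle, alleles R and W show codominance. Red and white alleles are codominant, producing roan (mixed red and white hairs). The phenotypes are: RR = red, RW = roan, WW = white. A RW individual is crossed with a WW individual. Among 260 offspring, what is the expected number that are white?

Punnett square for RW × WW:
Offspring genotypes: 2 RW, 2 WW
Phenotype counts: 2 roan, 2 white
white: 2 out of 4 → fraction 1/2
Expected count = 1/2 × 260 = 130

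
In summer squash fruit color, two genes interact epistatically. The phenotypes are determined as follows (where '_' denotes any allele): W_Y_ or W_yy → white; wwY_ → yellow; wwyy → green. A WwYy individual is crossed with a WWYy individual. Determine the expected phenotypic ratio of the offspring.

Cross: WwYy × WWYy — consider each gene separately:
W gene: Ww × WW → 2 WW, 2 Ww → 4 W_ (out of 4)
Y gene: Yy × Yy → 1 YY, 2 Yy, 1 yy → 3 Y_ : 1 yy (out of 4)
Genotype classes (out of 4 × 4 = 16): W_Y_ = 4×3 = 12; W_yy = 4×1 = 4
Apply the phenotype rules: W_Y_ (12) + W_yy (4) → white
Phenotype counts (out of 16): 16 white
Ratio: all white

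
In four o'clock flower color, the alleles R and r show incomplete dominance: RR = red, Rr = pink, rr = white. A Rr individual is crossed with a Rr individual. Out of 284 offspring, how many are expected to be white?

Punnett square for Rr × Rr:
Offspring genotypes: 1 RR, 2 Rr, 1 rr
Phenotype counts: 1 red, 2 pink, 1 white
white: 1 out of 4 → fraction 1/4
Expected count = 1/4 × 284 = 71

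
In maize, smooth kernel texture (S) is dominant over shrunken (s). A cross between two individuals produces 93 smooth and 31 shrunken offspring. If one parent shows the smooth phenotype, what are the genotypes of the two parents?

Observed offspring: 93 smooth, 31 shrunken
The observed ratio simplifies to 3:1. Shrunken (ss) offspring appear, so each parent must contribute one s allele. The parent stated to show smooth carries S, so it is Ss. The other parent is then either Ss or ss: Ss × ss would give a 1:1 split, whereas Ss × Ss gives 3:1 — matching the data. So both parents are heterozygous (Ss × Ss).
Parent genotypes: Ss × Ss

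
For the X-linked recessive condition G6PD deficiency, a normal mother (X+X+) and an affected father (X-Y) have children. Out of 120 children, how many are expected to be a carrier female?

Cross: X+X+ × X-Y
Offspring: 2 X+X-, 2 X+Y
Probability of a carrier female: 2/4 = 1/2
Expected count = 1/2 × 120 = 60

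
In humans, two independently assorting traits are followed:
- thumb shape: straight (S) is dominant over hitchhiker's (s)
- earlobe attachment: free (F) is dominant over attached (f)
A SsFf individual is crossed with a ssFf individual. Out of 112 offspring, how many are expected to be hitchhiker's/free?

Dihybrid cross SsFf × ssFf — consider each gene separately:
thumb shape: Ss × ss → 2 Ss, 2 ss → 2 S_ : 2 ss (out of 4)
earlobe attachment: Ff × Ff → 1 FF, 2 Ff, 1 ff → 3 F_ : 1 ff (out of 4)
Combine (counts out of 4 × 4 = 16): straight/free (S_F_) = 2×3 = 6; straight/attached (S_ff) = 2×1 = 2; hitchhiker's/free (ssF_) = 2×3 = 6; hitchhiker's/attached (ssff) = 2×1 = 2
Phenotype counts (out of 16): 6 straight/free, 2 straight/attached, 6 hitchhiker's/free, 2 hitchhiker's/attached
hitchhiker's/free: 6 out of 16 → fraction 3/8
Expected count = 3/8 × 112 = 42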